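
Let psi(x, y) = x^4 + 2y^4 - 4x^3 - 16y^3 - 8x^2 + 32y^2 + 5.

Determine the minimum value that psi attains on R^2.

-123

psi(x,y) separates as P(x) + Q(y) + 5, so its minimum is min P + min Q + 5.
P'(x) = 4x(x - 4)(x + 1) vanishes at x ∈ {-1, 0, 4}; Q'(y) = 8y(y - 4)(y - 2) vanishes at y ∈ {0, 2, 4}.
Local minima of P (where P''>0): P(-1)=-3, P(4)=-128. Local minima of Q: Q(0)=0, Q(4)=0.
So the global minimum of psi is P(4) + Q(0) + 5 = -128 + 0 + 5 = -123, attained at (4, 0).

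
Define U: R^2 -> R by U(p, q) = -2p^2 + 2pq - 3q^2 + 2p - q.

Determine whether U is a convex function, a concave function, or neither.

U is quadratic, so its Hessian is the constant matrix H = [[-4, 2], [2, -6]].
det(H) = 20, tr(H) = -10.
det(H) > 0 and tr(H) < 0, so H is negative definite everywhere: concave.

concave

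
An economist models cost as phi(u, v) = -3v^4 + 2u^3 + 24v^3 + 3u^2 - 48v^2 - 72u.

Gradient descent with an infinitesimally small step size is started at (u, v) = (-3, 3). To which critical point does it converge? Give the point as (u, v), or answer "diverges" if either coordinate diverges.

phi is separable, so gradient descent decouples: u follows -∂phi/∂u, v follows -∂phi/∂v.
∂phi/∂u = 6(u - 3)(u + 4); at u=-3 this is -36, so u increases.
∂phi/∂v = -12v(v - 4)(v - 2); at v=3 this is 36, so v decreases.
u converges to its nearest critical value 3 (a local min of the u-part); v converges to 2. The iterate converges to (3, 2).

(3, 2)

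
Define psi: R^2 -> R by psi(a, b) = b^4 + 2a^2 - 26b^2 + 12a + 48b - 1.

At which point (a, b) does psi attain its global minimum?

psi(a,b) separates as P(a) + Q(b) − 1, so its minimum is min P + min Q − 1.
P'(a) = 4a + 12 vanishes at a ∈ {-3}; Q'(b) = 4(b - 3)(b - 1)(b + 4) vanishes at b ∈ {-4, 1, 3}.
Local minima of P (where P''>0): P(-3)=-18. Local minima of Q: Q(-4)=-352, Q(3)=-9.
So the global minimum of psi is P(-3) + Q(-4) − 1 = -18 − 352 − 1 = -371, attained at (-3, -4).

(-3, -4)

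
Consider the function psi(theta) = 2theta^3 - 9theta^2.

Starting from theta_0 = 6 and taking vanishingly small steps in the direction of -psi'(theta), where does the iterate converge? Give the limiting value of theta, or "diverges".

3

psi'(theta) = 6theta(theta - 3), so psi'(6) = 108.
Gradient descent moves in the -psi' direction, i.e. theta is decreasing.
The nearest critical point in that direction is theta = 3, where psi'' = 18 > 0 (a local minimum). The iterate converges there.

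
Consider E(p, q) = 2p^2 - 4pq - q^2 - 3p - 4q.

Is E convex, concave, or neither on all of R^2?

E is quadratic, so its Hessian is the constant matrix H = [[4, -4], [-4, -2]].
det(H) = -24, tr(H) = 2.
det(H) < 0, so H is indefinite: neither convex nor concave.

neither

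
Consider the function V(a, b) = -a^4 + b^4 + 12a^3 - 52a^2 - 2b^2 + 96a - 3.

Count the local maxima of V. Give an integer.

2

V separates as a function of a plus a function of b, so ∇V=0 decouples.
∂V/∂a = -4(a - 4)(a - 3)(a - 2) = 0 at a ∈ {2, 3, 4}; ∂V/∂b = 4b(b - 1)(b + 1) = 0 at b ∈ {-1, 0, 1}.
The Hessian is diagonal: diag(V_aa, V_bb). Second derivatives: V_aa(2)=-8, V_aa(3)=4, V_aa(4)=-8; V_bb(-1)=8, V_bb(0)=-4, V_bb(1)=8.
Local maxima occur where both diagonal entries negative: (2, 0), (4, 0). Count: 2.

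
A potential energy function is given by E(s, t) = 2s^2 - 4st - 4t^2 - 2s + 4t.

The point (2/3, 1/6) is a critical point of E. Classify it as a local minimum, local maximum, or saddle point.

saddle point

The Hessian of E is constant: H = [[4, -4], [-4, -8]].
det(H) = 4·(-8) − (-4)² = -48.
Since det(H) < 0, H is indefinite and the critical point is a saddle point.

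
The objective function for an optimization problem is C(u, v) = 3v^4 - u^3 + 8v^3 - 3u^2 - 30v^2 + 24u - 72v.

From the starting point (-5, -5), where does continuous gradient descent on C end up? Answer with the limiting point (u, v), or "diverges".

(-4, -3)

C is separable, so gradient descent decouples: u follows -∂C/∂u, v follows -∂C/∂v.
∂C/∂u = -3(u - 2)(u + 4); at u=-5 this is -21, so u increases.
∂C/∂v = 12(v - 2)(v + 1)(v + 3); at v=-5 this is -672, so v increases.
u converges to its nearest critical value -4 (a local min of the u-part); v converges to -3. The iterate converges to (-4, -3).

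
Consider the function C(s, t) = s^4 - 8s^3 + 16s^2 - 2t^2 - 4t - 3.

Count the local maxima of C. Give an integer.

1

C separates as a function of s plus a function of t, so ∇C=0 decouples.
∂C/∂s = 4s(s - 4)(s - 2) = 0 at s ∈ {0, 2, 4}; ∂C/∂t = -4(t + 1) = 0 at t ∈ {-1}.
The Hessian is diagonal: diag(C_ss, C_tt). Second derivatives: C_ss(0)=32, C_ss(2)=-16, C_ss(4)=32; C_tt(-1)=-4.
Local maxima occur where both diagonal entries negative: (2, -1). Count: 1.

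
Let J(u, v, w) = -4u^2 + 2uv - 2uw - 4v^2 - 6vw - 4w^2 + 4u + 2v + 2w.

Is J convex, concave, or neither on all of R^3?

concave

J is quadratic, so its Hessian is the constant matrix H = [[-8, 2, -2], [2, -8, -6], [-2, -6, -8]].
Leading principal minors: -8, 60, -112.
Signs alternate −, +, − ⇒ H ≺ 0 ⇒ concave.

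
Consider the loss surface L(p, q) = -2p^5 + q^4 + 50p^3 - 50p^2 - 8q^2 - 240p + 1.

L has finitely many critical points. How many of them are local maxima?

L separates as a function of p plus a function of q, so ∇L=0 decouples.
∂L/∂p = -10(p - 3)(p - 2)(p + 1)(p + 4) = 0 at p ∈ {-4, -1, 2, 3}; ∂L/∂q = 4q(q - 2)(q + 2) = 0 at q ∈ {-2, 0, 2}.
The Hessian is diagonal: diag(L_pp, L_qq). Second derivatives: L_pp(-4)=1260, L_pp(-1)=-360, L_pp(2)=180, L_pp(3)=-280; L_qq(-2)=32, L_qq(0)=-16, L_qq(2)=32.
Local maxima occur where both diagonal entries negative: (-1, 0), (3, 0). Count: 2.

2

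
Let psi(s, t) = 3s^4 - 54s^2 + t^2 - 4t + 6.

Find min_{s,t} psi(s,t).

psi(s,t) separates as P(s) + Q(t) + 6, so its minimum is min P + min Q + 6.
P'(s) = 12s(s - 3)(s + 3) vanishes at s ∈ {-3, 0, 3}; Q'(t) = 2(t - 2) vanishes at t ∈ {2}.
Local minima of P (where P''>0): P(-3)=-243, P(3)=-243. Local minima of Q: Q(2)=-4.
So the global minimum of psi is P(-3) + Q(2) + 6 = -243 − 4 + 6 = -241, attained at (-3, 2).

-241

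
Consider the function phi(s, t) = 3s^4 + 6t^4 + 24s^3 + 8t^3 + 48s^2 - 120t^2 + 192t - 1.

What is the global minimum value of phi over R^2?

-1665

phi(s,t) separates as P(s) + Q(t) − 1, so its minimum is min P + min Q − 1.
P'(s) = 12s(s + 2)(s + 4) vanishes at s ∈ {-4, -2, 0}; Q'(t) = 24(t - 2)(t - 1)(t + 4) vanishes at t ∈ {-4, 1, 2}.
Local minima of P (where P''>0): P(-4)=0, P(0)=0. Local minima of Q: Q(-4)=-1664, Q(2)=64.
So the global minimum of phi is P(-4) + Q(-4) − 1 = 0 − 1664 − 1 = -1665, attained at (-4, -4).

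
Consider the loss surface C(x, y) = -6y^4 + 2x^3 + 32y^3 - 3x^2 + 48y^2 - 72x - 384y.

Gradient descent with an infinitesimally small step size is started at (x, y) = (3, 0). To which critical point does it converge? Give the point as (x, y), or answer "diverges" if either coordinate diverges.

(4, 2)

C is separable, so gradient descent decouples: x follows -∂C/∂x, y follows -∂C/∂y.
∂C/∂x = 6(x - 4)(x + 3); at x=3 this is -36, so x increases.
∂C/∂y = -24(y - 4)(y - 2)(y + 2); at y=0 this is -384, so y increases.
x converges to its nearest critical value 4 (a local min of the x-part); y converges to 2. The iterate converges to (4, 2).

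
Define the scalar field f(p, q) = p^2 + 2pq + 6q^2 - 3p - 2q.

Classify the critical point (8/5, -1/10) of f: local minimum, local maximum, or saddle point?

local minimum

The Hessian of f is constant: H = [[2, 2], [2, 12]].
det(H) = 2·12 − 2² = 20.
det(H) > 0 and tr(H) = 14 > 0, so H is positive definite and the point is a local minimum.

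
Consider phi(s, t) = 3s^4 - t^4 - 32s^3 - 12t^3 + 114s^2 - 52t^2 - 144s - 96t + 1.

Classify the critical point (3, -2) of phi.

local maximum

The mixed partial ∂²phi/∂s∂t is 0, so the Hessian at any point is diag(phi_ss, phi_tt) = diag(12(3s^2 - 16s + 19), -4(3t^2 + 18t + 26)).
At (3, -2): H = diag(-24, -8).
Both eigenvalues are negative, so H is negative definite: a local maximum.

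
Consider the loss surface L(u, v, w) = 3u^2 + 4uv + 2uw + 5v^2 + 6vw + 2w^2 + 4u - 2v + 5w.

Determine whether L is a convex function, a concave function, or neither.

L is quadratic, so its Hessian is the constant matrix H = [[6, 4, 2], [4, 10, 6], [2, 6, 4]].
Leading principal minors: 6, 44, 16.
All positive ⇒ H ≻ 0 ⇒ convex.

convex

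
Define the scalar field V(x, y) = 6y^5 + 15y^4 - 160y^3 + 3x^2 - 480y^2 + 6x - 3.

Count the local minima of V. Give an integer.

2

V separates as a function of x plus a function of y, so ∇V=0 decouples.
∂V/∂x = 6(x + 1) = 0 at x ∈ {-1}; ∂V/∂y = 30y(y - 4)(y + 2)(y + 4) = 0 at y ∈ {-4, -2, 0, 4}.
The Hessian is diagonal: diag(V_xx, V_yy). Second derivatives: V_xx(-1)=6; V_yy(-4)=-1920, V_yy(-2)=720, V_yy(0)=-960, V_yy(4)=5760.
Local minima occur where both diagonal entries positive: (-1, -2), (-1, 4). Count: 2.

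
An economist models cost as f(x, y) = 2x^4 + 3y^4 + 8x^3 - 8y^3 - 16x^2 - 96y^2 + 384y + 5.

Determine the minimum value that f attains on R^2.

-2043

f(x,y) separates as P(x) + Q(y) + 5, so its minimum is min P + min Q + 5.
P'(x) = 8x(x - 1)(x + 4) vanishes at x ∈ {-4, 0, 1}; Q'(y) = 12(y - 4)(y - 2)(y + 4) vanishes at y ∈ {-4, 2, 4}.
Local minima of P (where P''>0): P(-4)=-256, P(1)=-6. Local minima of Q: Q(-4)=-1792, Q(4)=256.
So the global minimum of f is P(-4) + Q(-4) + 5 = -256 − 1792 + 5 = -2043, attained at (-4, -4).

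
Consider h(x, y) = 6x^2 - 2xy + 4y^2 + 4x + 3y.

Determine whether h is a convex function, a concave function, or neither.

convex

h is quadratic, so its Hessian is the constant matrix H = [[12, -2], [-2, 8]].
det(H) = 92, tr(H) = 20.
det(H) > 0 and tr(H) > 0, so H is positive definite everywhere: convex.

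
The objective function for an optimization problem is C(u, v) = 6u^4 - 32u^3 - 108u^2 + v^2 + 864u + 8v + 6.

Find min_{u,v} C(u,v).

-2224

C(u,v) separates as P(u) + Q(v) + 6, so its minimum is min P + min Q + 6.
P'(u) = 24(u - 4)(u - 3)(u + 3) vanishes at u ∈ {-3, 3, 4}; Q'(v) = 2v + 8 vanishes at v ∈ {-4}.
Local minima of P (where P''>0): P(-3)=-2214, P(4)=1216. Local minima of Q: Q(-4)=-16.
So the global minimum of C is P(-3) + Q(-4) + 6 = -2214 − 16 + 6 = -2224, attained at (-3, -4).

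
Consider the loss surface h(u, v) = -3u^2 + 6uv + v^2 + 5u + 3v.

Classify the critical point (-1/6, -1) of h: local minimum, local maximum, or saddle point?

saddle point

The Hessian of h is constant: H = [[-6, 6], [6, 2]].
det(H) = (-6)·2 − 6² = -48.
Since det(H) < 0, H is indefinite and the critical point is a saddle point.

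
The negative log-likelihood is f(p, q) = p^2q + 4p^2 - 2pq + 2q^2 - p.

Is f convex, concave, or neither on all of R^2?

neither

The term p^2q is cubic, so the Hessian is not constant.
∂²f/∂p² = 2q + 8, which takes both signs as q varies (negative for sufficiently negative q). A diagonal entry of the Hessian changing sign means the Hessian is neither positive- nor negative-semidefinite on all of R^2.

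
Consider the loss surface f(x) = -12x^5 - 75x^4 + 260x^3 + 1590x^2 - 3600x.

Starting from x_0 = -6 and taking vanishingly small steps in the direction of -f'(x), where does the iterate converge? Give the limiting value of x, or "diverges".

f'(x) = -60(x - 3)(x - 1)(x + 4)(x + 5), so f'(-6) = -7560.
Gradient descent moves in the -f' direction, i.e. x is increasing.
The nearest critical point in that direction is x = -5, where f'' = 2880 > 0 (a local minimum). The iterate converges there.

-5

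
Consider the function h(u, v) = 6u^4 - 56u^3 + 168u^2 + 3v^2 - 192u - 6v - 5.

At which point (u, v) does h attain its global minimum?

h(u,v) separates as P(u) + Q(v) − 5, so its minimum is min P + min Q − 5.
P'(u) = 24(u - 4)(u - 2)(u - 1) vanishes at u ∈ {1, 2, 4}; Q'(v) = 6v - 6 vanishes at v ∈ {1}.
Local minima of P (where P''>0): P(1)=-74, P(4)=-128. Local minima of Q: Q(1)=-3.
So the global minimum of h is P(4) + Q(1) − 5 = -128 − 3 − 5 = -136, attained at (4, 1).

(4, 1)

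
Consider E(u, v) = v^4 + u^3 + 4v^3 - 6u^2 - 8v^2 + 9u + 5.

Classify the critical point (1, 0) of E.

local maximum

The mixed partial ∂²E/∂u∂v is 0, so the Hessian at any point is diag(E_uu, E_vv) = diag(6(u - 2), 4(3v^2 + 6v - 4)).
At (1, 0): H = diag(-6, -16).
Both eigenvalues are negative, so H is negative definite: a local maximum.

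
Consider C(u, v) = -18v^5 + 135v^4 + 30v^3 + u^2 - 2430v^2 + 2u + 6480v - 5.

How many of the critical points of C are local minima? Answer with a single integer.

2

C separates as a function of u plus a function of v, so ∇C=0 decouples.
∂C/∂u = 2(u + 1) = 0 at u ∈ {-1}; ∂C/∂v = -90(v - 4)(v - 3)(v - 2)(v + 3) = 0 at v ∈ {-3, 2, 3, 4}.
The Hessian is diagonal: diag(C_uu, C_vv). Second derivatives: C_uu(-1)=2; C_vv(-3)=18900, C_vv(2)=-900, C_vv(3)=540, C_vv(4)=-1260.
Local minima occur where both diagonal entries positive: (-1, -3), (-1, 3). Count: 2.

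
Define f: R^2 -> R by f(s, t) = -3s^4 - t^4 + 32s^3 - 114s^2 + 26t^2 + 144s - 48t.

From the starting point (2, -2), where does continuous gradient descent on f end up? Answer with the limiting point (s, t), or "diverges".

(3, 1)

f is separable, so gradient descent decouples: s follows -∂f/∂s, t follows -∂f/∂t.
∂f/∂s = -12(s - 4)(s - 3)(s - 1); at s=2 this is -24, so s increases.
∂f/∂t = -4(t - 3)(t - 1)(t + 4); at t=-2 this is -120, so t increases.
s converges to its nearest critical value 3 (a local min of the s-part); t converges to 1. The iterate converges to (3, 1).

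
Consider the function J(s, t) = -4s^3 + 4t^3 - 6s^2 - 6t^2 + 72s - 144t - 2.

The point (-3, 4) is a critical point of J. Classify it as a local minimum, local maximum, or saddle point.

local minimum

The mixed partial ∂²J/∂s∂t is 0, so the Hessian at any point is diag(J_ss, J_tt) = diag(-12(2s + 1), 12(2t - 1)).
At (-3, 4): H = diag(60, 84).
Both eigenvalues are positive, so H is positive definite: a local minimum.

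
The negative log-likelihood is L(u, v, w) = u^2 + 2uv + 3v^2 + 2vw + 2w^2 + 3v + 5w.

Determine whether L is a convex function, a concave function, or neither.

convex

L is quadratic, so its Hessian is the constant matrix H = [[2, 2, 0], [2, 6, 2], [0, 2, 4]].
Leading principal minors: 2, 8, 24.
All positive ⇒ H ≻ 0 ⇒ convex.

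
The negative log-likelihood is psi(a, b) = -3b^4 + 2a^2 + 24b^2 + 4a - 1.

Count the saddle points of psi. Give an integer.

psi separates as a function of a plus a function of b, so ∇psi=0 decouples.
∂psi/∂a = 4(a + 1) = 0 at a ∈ {-1}; ∂psi/∂b = -12b(b - 2)(b + 2) = 0 at b ∈ {-2, 0, 2}.
The Hessian is diagonal: diag(psi_aa, psi_bb). Second derivatives: psi_aa(-1)=4; psi_bb(-2)=-96, psi_bb(0)=48, psi_bb(2)=-96.
Saddle points occur where the two diagonal entries have opposite signs: (-1, -2), (-1, 2). Count: 2.

2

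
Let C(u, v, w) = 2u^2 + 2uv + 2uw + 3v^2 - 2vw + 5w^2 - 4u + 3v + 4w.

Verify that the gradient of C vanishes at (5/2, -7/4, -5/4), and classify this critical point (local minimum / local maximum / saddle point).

∇C = (4u + 2v + 2w - 4, 2u + 6v - 2w + 3, 2u - 2v + 10w + 4); substituting (5/2, -7/4, -5/4) gives ∇C = (0, 0, 0), so (5/2, -7/4, -5/4) is indeed a critical point.
The Hessian is constant: H = [[4, 2, 2], [2, 6, -2], [2, -2, 10]].
Leading principal minors: Δ₁ = 4, Δ₂ = 20, Δ₃ = 144.
All leading minors are positive, so H is positive definite: a local minimum.

local minimum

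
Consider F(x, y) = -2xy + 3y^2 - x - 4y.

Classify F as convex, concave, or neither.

F is quadratic, so its Hessian is the constant matrix H = [[0, -2], [-2, 6]].
det(H) = -4, tr(H) = 6.
det(H) < 0, so H is indefinite: neither convex nor concave.

neither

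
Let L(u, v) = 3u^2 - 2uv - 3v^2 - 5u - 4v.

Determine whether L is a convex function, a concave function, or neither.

L is quadratic, so its Hessian is the constant matrix H = [[6, -2], [-2, -6]].
det(H) = -40, tr(H) = 0.
det(H) < 0, so H is indefinite: neither convex nor concave.

neither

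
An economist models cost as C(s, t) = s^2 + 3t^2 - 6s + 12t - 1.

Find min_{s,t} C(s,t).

-22

C(s,t) separates as P(s) + Q(t) − 1, so its minimum is min P + min Q − 1.
P'(s) = 2s - 6 vanishes at s ∈ {3}; Q'(t) = 6(t + 2) vanishes at t ∈ {-2}.
Local minima of P (where P''>0): P(3)=-9. Local minima of Q: Q(-2)=-12.
So the global minimum of C is P(3) + Q(-2) − 1 = -9 − 12 − 1 = -22, attained at (3, -2).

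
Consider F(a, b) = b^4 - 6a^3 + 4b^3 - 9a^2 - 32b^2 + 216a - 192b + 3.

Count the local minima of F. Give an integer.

F separates as a function of a plus a function of b, so ∇F=0 decouples.
∂F/∂a = -18(a - 3)(a + 4) = 0 at a ∈ {-4, 3}; ∂F/∂b = 4(b - 4)(b + 3)(b + 4) = 0 at b ∈ {-4, -3, 4}.
The Hessian is diagonal: diag(F_aa, F_bb). Second derivatives: F_aa(-4)=126, F_aa(3)=-126; F_bb(-4)=32, F_bb(-3)=-28, F_bb(4)=224.
Local minima occur where both diagonal entries positive: (-4, -4), (-4, 4). Count: 2.

2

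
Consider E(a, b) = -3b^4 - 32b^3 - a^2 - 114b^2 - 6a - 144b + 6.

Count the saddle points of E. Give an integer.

1

E separates as a function of a plus a function of b, so ∇E=0 decouples.
∂E/∂a = -2(a + 3) = 0 at a ∈ {-3}; ∂E/∂b = -12(b + 1)(b + 3)(b + 4) = 0 at b ∈ {-4, -3, -1}.
The Hessian is diagonal: diag(E_aa, E_bb). Second derivatives: E_aa(-3)=-2; E_bb(-4)=-36, E_bb(-3)=24, E_bb(-1)=-72.
Saddle points occur where the two diagonal entries have opposite signs: (-3, -3). Count: 1.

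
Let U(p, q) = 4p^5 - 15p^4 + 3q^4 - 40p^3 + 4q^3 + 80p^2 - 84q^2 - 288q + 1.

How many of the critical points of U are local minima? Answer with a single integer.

4

U separates as a function of p plus a function of q, so ∇U=0 decouples.
∂U/∂p = 20p(p - 4)(p - 1)(p + 2) = 0 at p ∈ {-2, 0, 1, 4}; ∂U/∂q = 12(q - 4)(q + 2)(q + 3) = 0 at q ∈ {-3, -2, 4}.
The Hessian is diagonal: diag(U_pp, U_qq). Second derivatives: U_pp(-2)=-720, U_pp(0)=160, U_pp(1)=-180, U_pp(4)=1440; U_qq(-3)=84, U_qq(-2)=-72, U_qq(4)=504.
Local minima occur where both diagonal entries positive: (0, -3), (0, 4), (4, -3), (4, 4). Count: 4.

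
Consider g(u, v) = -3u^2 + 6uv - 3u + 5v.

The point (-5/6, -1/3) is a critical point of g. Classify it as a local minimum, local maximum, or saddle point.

saddle point

The Hessian of g is constant: H = [[-6, 6], [6, 0]].
det(H) = (-6)·0 − 6² = -36.
Since det(H) < 0, H is indefinite and the critical point is a saddle point.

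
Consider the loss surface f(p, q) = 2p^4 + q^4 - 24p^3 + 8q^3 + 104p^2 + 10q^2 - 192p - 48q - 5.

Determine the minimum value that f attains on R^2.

-162

f(p,q) separates as A(p) + B(q) − 5, so its minimum is min A + min B − 5.
A'(p) = 8(p - 4)(p - 3)(p - 2) vanishes at p ∈ {2, 3, 4}; B'(q) = 4(q - 1)(q + 3)(q + 4) vanishes at q ∈ {-4, -3, 1}.
Local minima of A (where A''>0): A(2)=-128, A(4)=-128. Local minima of B: B(-4)=96, B(1)=-29.
So the global minimum of f is A(2) + B(1) − 5 = -128 − 29 − 5 = -162, attained at (2, 1).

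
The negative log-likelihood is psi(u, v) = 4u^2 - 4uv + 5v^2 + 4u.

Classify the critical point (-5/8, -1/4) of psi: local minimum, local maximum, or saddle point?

local minimum

The Hessian of psi is constant: H = [[8, -4], [-4, 10]].
det(H) = 8·10 − (-4)² = 64.
det(H) > 0 and tr(H) = 18 > 0, so H is positive definite and the point is a local minimum.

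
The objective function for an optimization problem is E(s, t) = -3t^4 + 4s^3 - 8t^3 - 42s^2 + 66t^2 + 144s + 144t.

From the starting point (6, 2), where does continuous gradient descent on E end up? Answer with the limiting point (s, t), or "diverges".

(4, -1)

E is separable, so gradient descent decouples: s follows -∂E/∂s, t follows -∂E/∂t.
∂E/∂s = 12(s - 4)(s - 3); at s=6 this is 72, so s decreases.
∂E/∂t = -12(t - 3)(t + 1)(t + 4); at t=2 this is 216, so t decreases.
s converges to its nearest critical value 4 (a local min of the s-part); t converges to -1. The iterate converges to (4, -1).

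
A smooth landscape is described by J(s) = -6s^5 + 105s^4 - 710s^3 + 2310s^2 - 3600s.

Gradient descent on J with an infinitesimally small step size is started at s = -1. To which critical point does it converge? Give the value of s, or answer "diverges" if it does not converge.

2

J'(s) = -30(s - 5)(s - 4)(s - 3)(s - 2), so J'(-1) = -10800.
Gradient descent moves in the -J' direction, i.e. s is increasing.
The nearest critical point in that direction is s = 2, where J'' = 180 > 0 (a local minimum). The iterate converges there.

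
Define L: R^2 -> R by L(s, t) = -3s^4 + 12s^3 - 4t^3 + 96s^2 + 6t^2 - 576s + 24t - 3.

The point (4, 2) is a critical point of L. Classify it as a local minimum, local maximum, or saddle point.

The mixed partial ∂²L/∂s∂t is 0, so the Hessian at any point is diag(L_ss, L_tt) = diag(12(-3s^2 + 6s + 16), 12(-2t + 1)).
At (4, 2): H = diag(-96, -36).
Both eigenvalues are negative, so H is negative definite: a local maximum.

local maximum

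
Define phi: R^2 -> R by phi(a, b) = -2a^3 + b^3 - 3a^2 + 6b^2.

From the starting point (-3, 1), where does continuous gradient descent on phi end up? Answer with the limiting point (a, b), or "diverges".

(-1, 0)

phi is separable, so gradient descent decouples: a follows -∂phi/∂a, b follows -∂phi/∂b.
∂phi/∂a = -6a(a + 1); at a=-3 this is -36, so a increases.
∂phi/∂b = 3b(b + 4); at b=1 this is 15, so b decreases.
a converges to its nearest critical value -1 (a local min of the a-part); b converges to 0. The iterate converges to (-1, 0).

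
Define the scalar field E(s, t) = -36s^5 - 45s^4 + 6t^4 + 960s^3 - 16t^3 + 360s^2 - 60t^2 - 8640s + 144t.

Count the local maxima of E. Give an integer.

2

E separates as a function of s plus a function of t, so ∇E=0 decouples.
∂E/∂s = -180(s - 3)(s - 2)(s + 2)(s + 4) = 0 at s ∈ {-4, -2, 2, 3}; ∂E/∂t = 24(t - 3)(t - 1)(t + 2) = 0 at t ∈ {-2, 1, 3}.
The Hessian is diagonal: diag(E_ss, E_tt). Second derivatives: E_ss(-4)=15120, E_ss(-2)=-7200, E_ss(2)=4320, E_ss(3)=-6300; E_tt(-2)=360, E_tt(1)=-144, E_tt(3)=240.
Local maxima occur where both diagonal entries negative: (-2, 1), (3, 1). Count: 2.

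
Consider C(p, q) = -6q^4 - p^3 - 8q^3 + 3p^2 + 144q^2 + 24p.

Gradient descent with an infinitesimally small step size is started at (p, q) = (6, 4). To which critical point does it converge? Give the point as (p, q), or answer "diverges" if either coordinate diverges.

C is separable, so gradient descent decouples: p follows -∂C/∂p, q follows -∂C/∂q.
∂C/∂p = -3(p - 4)(p + 2); at p=6 this is -48, so p increases.
∂C/∂q = -24q(q - 3)(q + 4); at q=4 this is -768, so q increases.
The p-coordinate has no critical point in that direction and runs off to infinity.

diverges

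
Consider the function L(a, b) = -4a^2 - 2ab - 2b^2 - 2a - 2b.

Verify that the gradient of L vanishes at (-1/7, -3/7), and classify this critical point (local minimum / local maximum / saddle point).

local maximum

∇L = (-8a - 2b - 2, -2a - 4b - 2); substituting (-1/7, -3/7) gives ∇L = (0, 0), so (-1/7, -3/7) is indeed a critical point.
The Hessian of L is constant: H = [[-8, -2], [-2, -4]].
det(H) = (-8)·(-4) − (-2)² = 28.
det(H) > 0 and tr(H) = -12 < 0, so H is negative definite and the point is a local maximum.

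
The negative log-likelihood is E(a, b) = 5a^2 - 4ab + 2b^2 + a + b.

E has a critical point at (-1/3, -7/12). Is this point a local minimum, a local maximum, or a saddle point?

The Hessian of E is constant: H = [[10, -4], [-4, 4]].
det(H) = 10·4 − (-4)² = 24.
det(H) > 0 and tr(H) = 14 > 0, so H is positive definite and the point is a local minimum.

local minimum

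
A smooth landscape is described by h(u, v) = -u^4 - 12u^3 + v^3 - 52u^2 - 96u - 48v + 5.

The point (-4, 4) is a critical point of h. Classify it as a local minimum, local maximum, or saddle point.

saddle point

The mixed partial ∂²h/∂u∂v is 0, so the Hessian at any point is diag(h_uu, h_vv) = diag(-4(3u^2 + 18u + 26), 6v).
At (-4, 4): H = diag(-8, 24).
The eigenvalues have opposite signs, so H is indefinite: a saddle point.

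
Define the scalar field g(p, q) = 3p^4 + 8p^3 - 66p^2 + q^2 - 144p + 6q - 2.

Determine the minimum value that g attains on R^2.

-578

g(p,q) separates as A(p) + B(q) − 2, so its minimum is min A + min B − 2.
A'(p) = 12(p - 3)(p + 1)(p + 4) vanishes at p ∈ {-4, -1, 3}; B'(q) = 2q + 6 vanishes at q ∈ {-3}.
Local minima of A (where A''>0): A(-4)=-224, A(3)=-567. Local minima of B: B(-3)=-9.
So the global minimum of g is A(3) + B(-3) − 2 = -567 − 9 − 2 = -578, attained at (3, -3).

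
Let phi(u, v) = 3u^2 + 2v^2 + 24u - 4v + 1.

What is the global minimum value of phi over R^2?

phi(u,v) separates as P(u) + Q(v) + 1, so its minimum is min P + min Q + 1.
P'(u) = 6u + 24 vanishes at u ∈ {-4}; Q'(v) = 4v - 4 vanishes at v ∈ {1}.
Local minima of P (where P''>0): P(-4)=-48. Local minima of Q: Q(1)=-2.
So the global minimum of phi is P(-4) + Q(1) + 1 = -48 − 2 + 1 = -49, attained at (-4, 1).

-49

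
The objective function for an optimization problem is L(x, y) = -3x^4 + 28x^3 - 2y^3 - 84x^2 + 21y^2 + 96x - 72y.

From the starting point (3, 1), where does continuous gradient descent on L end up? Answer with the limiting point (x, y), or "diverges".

L is separable, so gradient descent decouples: x follows -∂L/∂x, y follows -∂L/∂y.
∂L/∂x = -12(x - 4)(x - 2)(x - 1); at x=3 this is 24, so x decreases.
∂L/∂y = -6(y - 4)(y - 3); at y=1 this is -36, so y increases.
x converges to its nearest critical value 2 (a local min of the x-part); y converges to 3. The iterate converges to (2, 3).

(2, 3)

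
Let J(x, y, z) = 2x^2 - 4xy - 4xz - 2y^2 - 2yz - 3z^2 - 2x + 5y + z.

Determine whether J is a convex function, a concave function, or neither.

neither

J is quadratic, so its Hessian is the constant matrix H = [[4, -4, -4], [-4, -4, -2], [-4, -2, -6]].
Leading principal minors: 4, -32, 176.
Neither pattern holds ⇒ H is indefinite ⇒ neither convex nor concave.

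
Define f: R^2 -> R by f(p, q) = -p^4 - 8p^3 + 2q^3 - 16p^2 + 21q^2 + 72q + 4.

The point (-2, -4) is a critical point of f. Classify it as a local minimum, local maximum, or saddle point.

saddle point

The mixed partial ∂²f/∂p∂q is 0, so the Hessian at any point is diag(f_pp, f_qq) = diag(-4(3p^2 + 12p + 8), 6(2q + 7)).
At (-2, -4): H = diag(16, -6).
The eigenvalues have opposite signs, so H is indefinite: a saddle point.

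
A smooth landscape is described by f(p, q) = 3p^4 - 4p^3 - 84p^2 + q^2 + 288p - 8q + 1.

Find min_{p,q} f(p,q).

f(p,q) separates as A(p) + B(q) + 1, so its minimum is min A + min B + 1.
A'(p) = 12(p - 3)(p - 2)(p + 4) vanishes at p ∈ {-4, 2, 3}; B'(q) = 2q - 8 vanishes at q ∈ {4}.
Local minima of A (where A''>0): A(-4)=-1472, A(3)=243. Local minima of B: B(4)=-16.
So the global minimum of f is A(-4) + B(4) + 1 = -1472 − 16 + 1 = -1487, attained at (-4, 4).

-1487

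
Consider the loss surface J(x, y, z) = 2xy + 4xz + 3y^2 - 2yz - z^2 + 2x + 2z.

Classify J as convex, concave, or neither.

J is quadratic, so its Hessian is the constant matrix H = [[0, 2, 4], [2, 6, -2], [4, -2, -2]].
Leading principal minors: 0, -4, -120.
Neither pattern holds ⇒ H is indefinite ⇒ neither convex nor concave.

neither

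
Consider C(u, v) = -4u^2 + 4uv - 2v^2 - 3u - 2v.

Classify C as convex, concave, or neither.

concave

C is quadratic, so its Hessian is the constant matrix H = [[-8, 4], [4, -4]].
det(H) = 16, tr(H) = -12.
det(H) > 0 and tr(H) < 0, so H is negative definite everywhere: concave.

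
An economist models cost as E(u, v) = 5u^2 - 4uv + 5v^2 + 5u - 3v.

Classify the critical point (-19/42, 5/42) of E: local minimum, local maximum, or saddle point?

The Hessian of E is constant: H = [[10, -4], [-4, 10]].
det(H) = 10·10 − (-4)² = 84.
det(H) > 0 and tr(H) = 20 > 0, so H is positive definite and the point is a local minimum.

local minimum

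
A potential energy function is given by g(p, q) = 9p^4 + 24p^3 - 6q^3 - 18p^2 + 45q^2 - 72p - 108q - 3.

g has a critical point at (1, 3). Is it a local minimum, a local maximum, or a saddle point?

The mixed partial ∂²g/∂p∂q is 0, so the Hessian at any point is diag(g_pp, g_qq) = diag(36(3p^2 + 4p - 1), 18(-2q + 5)).
At (1, 3): H = diag(216, -18).
The eigenvalues have opposite signs, so H is indefinite: a saddle point.

saddle point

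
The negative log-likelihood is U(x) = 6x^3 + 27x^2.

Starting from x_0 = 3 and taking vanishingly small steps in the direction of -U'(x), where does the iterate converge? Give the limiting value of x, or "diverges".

0

U'(x) = 18x(x + 3), so U'(3) = 324.
Gradient descent moves in the -U' direction, i.e. x is decreasing.
The nearest critical point in that direction is x = 0, where U'' = 54 > 0 (a local minimum). The iterate converges there.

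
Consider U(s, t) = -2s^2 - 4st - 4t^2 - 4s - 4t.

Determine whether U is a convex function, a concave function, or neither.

concave

U is quadratic, so its Hessian is the constant matrix H = [[-4, -4], [-4, -8]].
det(H) = 16, tr(H) = -12.
det(H) > 0 and tr(H) < 0, so H is negative definite everywhere: concave.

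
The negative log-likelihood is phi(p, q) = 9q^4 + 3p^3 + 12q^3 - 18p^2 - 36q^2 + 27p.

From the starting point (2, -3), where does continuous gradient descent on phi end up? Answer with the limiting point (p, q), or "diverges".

(3, -2)

phi is separable, so gradient descent decouples: p follows -∂phi/∂p, q follows -∂phi/∂q.
∂phi/∂p = 9(p - 3)(p - 1); at p=2 this is -9, so p increases.
∂phi/∂q = 36q(q - 1)(q + 2); at q=-3 this is -432, so q increases.
p converges to its nearest critical value 3 (a local min of the p-part); q converges to -2. The iterate converges to (3, -2).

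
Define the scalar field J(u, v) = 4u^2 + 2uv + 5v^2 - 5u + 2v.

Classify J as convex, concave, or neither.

convex

J is quadratic, so its Hessian is the constant matrix H = [[8, 2], [2, 10]].
det(H) = 76, tr(H) = 18.
det(H) > 0 and tr(H) > 0, so H is positive definite everywhere: convex.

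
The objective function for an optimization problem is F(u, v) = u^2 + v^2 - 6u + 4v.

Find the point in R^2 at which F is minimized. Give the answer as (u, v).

(3, -2)

F(u,v) separates as P(u) + Q(v), so its minimum is min P + min Q.
P'(u) = 2u - 6 vanishes at u ∈ {3}; Q'(v) = 2v + 4 vanishes at v ∈ {-2}.
Local minima of P (where P''>0): P(3)=-9. Local minima of Q: Q(-2)=-4.
So the global minimum of F is P(3) + Q(-2) = -9 − 4 = -13, attained at (3, -2).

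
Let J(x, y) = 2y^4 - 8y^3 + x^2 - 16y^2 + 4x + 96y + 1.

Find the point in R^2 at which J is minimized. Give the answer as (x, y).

J(x,y) separates as P(x) + Q(y) + 1, so its minimum is min P + min Q + 1.
P'(x) = 2x + 4 vanishes at x ∈ {-2}; Q'(y) = 8(y - 3)(y - 2)(y + 2) vanishes at y ∈ {-2, 2, 3}.
Local minima of P (where P''>0): P(-2)=-4. Local minima of Q: Q(-2)=-160, Q(3)=90.
So the global minimum of J is P(-2) + Q(-2) + 1 = -4 − 160 + 1 = -163, attained at (-2, -2).

(-2, -2)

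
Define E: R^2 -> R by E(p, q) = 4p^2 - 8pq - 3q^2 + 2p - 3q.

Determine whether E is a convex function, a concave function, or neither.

E is quadratic, so its Hessian is the constant matrix H = [[8, -8], [-8, -6]].
det(H) = -112, tr(H) = 2.
det(H) < 0, so H is indefinite: neither convex nor concave.

neither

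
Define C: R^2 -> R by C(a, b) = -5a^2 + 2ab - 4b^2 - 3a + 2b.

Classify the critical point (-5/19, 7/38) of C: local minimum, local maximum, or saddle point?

local maximum

The Hessian of C is constant: H = [[-10, 2], [2, -8]].
det(H) = (-10)·(-8) − 2² = 76.
det(H) > 0 and tr(H) = -18 < 0, so H is negative definite and the point is a local maximum.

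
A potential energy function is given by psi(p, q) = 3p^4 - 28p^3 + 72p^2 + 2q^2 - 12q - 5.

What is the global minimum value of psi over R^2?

-23

psi(p,q) separates as A(p) + B(q) − 5, so its minimum is min A + min B − 5.
A'(p) = 12p(p - 4)(p - 3) vanishes at p ∈ {0, 3, 4}; B'(q) = 4q - 12 vanishes at q ∈ {3}.
Local minima of A (where A''>0): A(0)=0, A(4)=128. Local minima of B: B(3)=-18.
So the global minimum of psi is A(0) + B(3) − 5 = 0 − 18 − 5 = -23, attained at (0, 3).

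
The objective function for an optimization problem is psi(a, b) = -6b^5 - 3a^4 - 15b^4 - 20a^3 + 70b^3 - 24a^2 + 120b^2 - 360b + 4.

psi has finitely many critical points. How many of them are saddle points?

psi separates as a function of a plus a function of b, so ∇psi=0 decouples.
∂psi/∂a = -12a(a + 1)(a + 4) = 0 at a ∈ {-4, -1, 0}; ∂psi/∂b = -30(b - 2)(b - 1)(b + 2)(b + 3) = 0 at b ∈ {-3, -2, 1, 2}.
The Hessian is diagonal: diag(psi_aa, psi_bb). Second derivatives: psi_aa(-4)=-144, psi_aa(-1)=36, psi_aa(0)=-48; psi_bb(-3)=600, psi_bb(-2)=-360, psi_bb(1)=360, psi_bb(2)=-600.
Saddle points occur where the two diagonal entries have opposite signs: (-4, -3), (-4, 1), (-1, -2), (-1, 2), (0, -3), (0, 1). Count: 6.

6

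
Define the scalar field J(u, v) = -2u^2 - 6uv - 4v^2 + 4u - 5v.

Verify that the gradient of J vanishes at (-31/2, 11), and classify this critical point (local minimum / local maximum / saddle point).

∇J = (-4u - 6v + 4, -6u - 8v - 5); substituting (-31/2, 11) gives ∇J = (0, 0), so (-31/2, 11) is indeed a critical point.
The Hessian of J is constant: H = [[-4, -6], [-6, -8]].
det(H) = (-4)·(-8) − (-6)² = -4.
Since det(H) < 0, H is indefinite and the critical point is a saddle point.

saddle point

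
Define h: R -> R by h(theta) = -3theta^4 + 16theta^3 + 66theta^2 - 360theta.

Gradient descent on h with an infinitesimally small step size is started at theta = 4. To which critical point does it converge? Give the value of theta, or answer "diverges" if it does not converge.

2

h'(theta) = -12(theta - 5)(theta - 2)(theta + 3), so h'(4) = 168.
Gradient descent moves in the -h' direction, i.e. theta is decreasing.
The nearest critical point in that direction is theta = 2, where h'' = 180 > 0 (a local minimum). The iterate converges there.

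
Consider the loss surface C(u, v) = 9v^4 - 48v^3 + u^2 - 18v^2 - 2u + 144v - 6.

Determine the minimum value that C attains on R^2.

C(u,v) separates as P(u) + Q(v) − 6, so its minimum is min P + min Q − 6.
P'(u) = 2u - 2 vanishes at u ∈ {1}; Q'(v) = 36(v - 4)(v - 1)(v + 1) vanishes at v ∈ {-1, 1, 4}.
Local minima of P (where P''>0): P(1)=-1. Local minima of Q: Q(-1)=-105, Q(4)=-480.
So the global minimum of C is P(1) + Q(4) − 6 = -1 − 480 − 6 = -487, attained at (1, 4).

-487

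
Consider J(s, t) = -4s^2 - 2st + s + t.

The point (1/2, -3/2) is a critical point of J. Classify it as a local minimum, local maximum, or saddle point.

saddle point

The Hessian of J is constant: H = [[-8, -2], [-2, 0]].
det(H) = (-8)·0 − (-2)² = -4.
Since det(H) < 0, H is indefinite and the critical point is a saddle point.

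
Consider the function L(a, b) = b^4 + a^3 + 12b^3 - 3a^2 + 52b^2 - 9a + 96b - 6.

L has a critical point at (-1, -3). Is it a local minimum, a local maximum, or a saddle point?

local maximum

The mixed partial ∂²L/∂a∂b is 0, so the Hessian at any point is diag(L_aa, L_bb) = diag(6(a - 1), 4(3b^2 + 18b + 26)).
At (-1, -3): H = diag(-12, -4).
Both eigenvalues are negative, so H is negative definite: a local maximum.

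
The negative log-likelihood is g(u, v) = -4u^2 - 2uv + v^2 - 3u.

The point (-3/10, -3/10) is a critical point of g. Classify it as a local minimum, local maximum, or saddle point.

saddle point

The Hessian of g is constant: H = [[-8, -2], [-2, 2]].
det(H) = (-8)·2 − (-2)² = -20.
Since det(H) < 0, H is indefinite and the critical point is a saddle point.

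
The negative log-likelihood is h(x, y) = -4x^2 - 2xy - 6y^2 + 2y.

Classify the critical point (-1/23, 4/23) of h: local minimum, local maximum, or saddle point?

The Hessian of h is constant: H = [[-8, -2], [-2, -12]].
det(H) = (-8)·(-12) − (-2)² = 92.
det(H) > 0 and tr(H) = -20 < 0, so H is negative definite and the point is a local maximum.

local maximum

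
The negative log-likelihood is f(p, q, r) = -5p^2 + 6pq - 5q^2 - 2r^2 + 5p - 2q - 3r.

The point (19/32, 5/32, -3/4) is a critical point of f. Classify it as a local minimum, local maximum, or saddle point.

The Hessian is constant: H = [[-10, 6, 0], [6, -10, 0], [0, 0, -4]].
Leading principal minors: Δ₁ = -10, Δ₂ = 64, Δ₃ = -256.
The minors alternate sign starting negative (−, +, −), so H is negative definite: a local maximum.

local maximum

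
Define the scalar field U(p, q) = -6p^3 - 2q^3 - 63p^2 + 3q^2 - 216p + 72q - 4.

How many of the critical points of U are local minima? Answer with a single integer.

1

U separates as a function of p plus a function of q, so ∇U=0 decouples.
∂U/∂p = -18(p + 3)(p + 4) = 0 at p ∈ {-4, -3}; ∂U/∂q = -6(q - 4)(q + 3) = 0 at q ∈ {-3, 4}.
The Hessian is diagonal: diag(U_pp, U_qq). Second derivatives: U_pp(-4)=18, U_pp(-3)=-18; U_qq(-3)=42, U_qq(4)=-42.
Local minima occur where both diagonal entries positive: (-4, -3). Count: 1.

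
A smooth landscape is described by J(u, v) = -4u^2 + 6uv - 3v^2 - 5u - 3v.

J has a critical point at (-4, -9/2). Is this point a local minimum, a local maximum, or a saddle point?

local maximum

The Hessian of J is constant: H = [[-8, 6], [6, -6]].
det(H) = (-8)·(-6) − 6² = 12.
det(H) > 0 and tr(H) = -14 < 0, so H is negative definite and the point is a local maximum.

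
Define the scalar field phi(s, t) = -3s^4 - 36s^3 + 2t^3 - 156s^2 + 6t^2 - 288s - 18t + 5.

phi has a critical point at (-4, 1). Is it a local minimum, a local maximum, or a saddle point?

saddle point

The mixed partial ∂²phi/∂s∂t is 0, so the Hessian at any point is diag(phi_ss, phi_tt) = diag(-12(3s^2 + 18s + 26), 12(t + 1)).
At (-4, 1): H = diag(-24, 24).
The eigenvalues have opposite signs, so H is indefinite: a saddle point.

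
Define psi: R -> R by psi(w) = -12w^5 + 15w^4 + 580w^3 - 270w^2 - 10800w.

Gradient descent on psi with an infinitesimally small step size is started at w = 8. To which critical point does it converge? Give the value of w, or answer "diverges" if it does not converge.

diverges

psi'(w) = -60(w - 5)(w - 3)(w + 3)(w + 4), so psi'(8) = -118800.
Gradient descent moves in the -psi' direction, i.e. w is increasing.
There is no critical point above w=8, and psi' keeps the same sign, so the iterate runs off to +∞.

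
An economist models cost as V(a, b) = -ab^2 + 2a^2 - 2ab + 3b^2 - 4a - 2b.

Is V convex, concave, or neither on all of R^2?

neither

The term -ab^2 is cubic, so the Hessian is not constant.
∂²V/∂b² = -2a + 6, which takes both signs as a varies (negative for sufficiently large a). A diagonal entry of the Hessian changing sign means the Hessian is neither positive- nor negative-semidefinite on all of R^2.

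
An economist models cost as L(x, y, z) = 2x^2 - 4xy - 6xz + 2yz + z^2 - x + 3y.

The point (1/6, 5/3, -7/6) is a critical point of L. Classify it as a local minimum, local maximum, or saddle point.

The Hessian is constant: H = [[4, -4, -6], [-4, 0, 2], [-6, 2, 2]].
Leading principal minors: Δ₁ = 4, Δ₂ = -16, Δ₃ = 48.
The minors fit neither the all-positive nor the alternating-sign pattern, so H is indefinite: a saddle point.

saddle point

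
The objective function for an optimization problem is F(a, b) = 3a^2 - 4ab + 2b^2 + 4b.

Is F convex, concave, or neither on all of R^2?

convex

F is quadratic, so its Hessian is the constant matrix H = [[6, -4], [-4, 4]].
det(H) = 8, tr(H) = 10.
det(H) > 0 and tr(H) > 0, so H is positive definite everywhere: convex.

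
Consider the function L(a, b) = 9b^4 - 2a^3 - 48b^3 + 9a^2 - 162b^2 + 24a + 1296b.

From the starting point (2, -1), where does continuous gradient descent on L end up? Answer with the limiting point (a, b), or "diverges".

(-1, -3)

L is separable, so gradient descent decouples: a follows -∂L/∂a, b follows -∂L/∂b.
∂L/∂a = -6(a - 4)(a + 1); at a=2 this is 36, so a decreases.
∂L/∂b = 36(b - 4)(b - 3)(b + 3); at b=-1 this is 1440, so b decreases.
a converges to its nearest critical value -1 (a local min of the a-part); b converges to -3. The iterate converges to (-1, -3).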